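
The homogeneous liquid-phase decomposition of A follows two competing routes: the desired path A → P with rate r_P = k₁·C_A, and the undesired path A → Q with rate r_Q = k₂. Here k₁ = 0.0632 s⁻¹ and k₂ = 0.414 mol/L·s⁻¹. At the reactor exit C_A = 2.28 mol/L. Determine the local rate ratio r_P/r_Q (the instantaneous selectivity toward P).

0.348

S_{P/Q} = r_P/r_Q = (k₁·C_A)/(k₂) = (k₁/k₂)·C_A.
= (0.0632×2.280) / (0.414) = 0.1441/0.4140 = 0.348.
Since the desired path is higher order in A, keeping C_A high (PFR or concentrated feed) favours P.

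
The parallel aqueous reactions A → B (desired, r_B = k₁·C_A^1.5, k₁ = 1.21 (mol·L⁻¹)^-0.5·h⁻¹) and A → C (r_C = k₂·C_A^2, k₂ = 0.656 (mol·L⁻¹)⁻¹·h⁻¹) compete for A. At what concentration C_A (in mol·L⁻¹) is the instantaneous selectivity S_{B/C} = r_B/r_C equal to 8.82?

S_{B/C} = (k₁/k₂)·C_A^-0.5 ⇒ C_A = (S·k₂/k₁)^(-2).
= (8.82×0.656/1.21)^(-2) = (4.782)^(-2) = 0.0437 mol·L⁻¹.

0.0437 mol·L⁻¹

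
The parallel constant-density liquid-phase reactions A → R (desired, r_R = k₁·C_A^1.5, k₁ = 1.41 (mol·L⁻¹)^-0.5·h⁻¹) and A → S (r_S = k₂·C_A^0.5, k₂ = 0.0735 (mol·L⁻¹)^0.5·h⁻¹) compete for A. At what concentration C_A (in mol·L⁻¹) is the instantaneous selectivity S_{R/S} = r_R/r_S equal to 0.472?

0.0246 mol·L⁻¹

S_{R/S} = (k₁/k₂)·C_A ⇒ C_A = S·k₂/k₁.
= 0.472×0.0735/1.41 = 0.0246 mol·L⁻¹.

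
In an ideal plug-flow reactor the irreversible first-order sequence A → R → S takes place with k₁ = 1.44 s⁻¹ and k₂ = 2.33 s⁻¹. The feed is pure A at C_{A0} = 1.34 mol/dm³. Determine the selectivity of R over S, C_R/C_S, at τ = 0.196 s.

Solving the coupled first-order balances gives C_R(τ) = [k₁/(k₂−k₁)]·C_{A0}·(e^(−k₁τ) − e^(−k₂τ)).
e^(−k₁τ) = e^(−1.44×0.196) = e^(−0.2822) = 0.7541; e^(−k₂τ) = e^(−0.4567) = 0.6334.
C_R = 1.44×1.34/(2.33−1.44) × (0.7541−0.6334) = 2.168×0.1207 = 0.2617 mol/dm³.
C_A = C_{A0}e^(−k₁τ) = 1.010 mol/dm³, so C_S = C_{A0}−C_A−C_R = 0.06781 mol/dm³; C_R/C_S = 3.86.

3.86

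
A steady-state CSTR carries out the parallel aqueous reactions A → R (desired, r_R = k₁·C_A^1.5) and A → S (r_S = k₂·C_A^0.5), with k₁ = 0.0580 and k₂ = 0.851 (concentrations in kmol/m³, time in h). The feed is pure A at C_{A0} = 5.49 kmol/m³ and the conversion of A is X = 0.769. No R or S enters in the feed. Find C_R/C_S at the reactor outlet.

Exit C_A = C_{A0}(1−X) = 5.49×0.231 = 1.268 kmol/m³.
A CSTR operates uniformly at the exit composition, giving r_R = 0.08283 and r_S = 0.9583 (each k·C_A^n at C_A = 1.268).
Overall selectivity = C_R/C_S = r_Rτ/(r_Sτ) = r_R/r_S = 0.0864.

0.0864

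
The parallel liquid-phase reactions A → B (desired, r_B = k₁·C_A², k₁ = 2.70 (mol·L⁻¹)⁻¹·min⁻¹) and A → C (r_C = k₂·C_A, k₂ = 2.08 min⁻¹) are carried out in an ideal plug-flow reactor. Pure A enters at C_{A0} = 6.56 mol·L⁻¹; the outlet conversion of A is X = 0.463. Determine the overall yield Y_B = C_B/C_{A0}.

0.400

C_A = C_{A0}(1−X) = 3.523 mol·L⁻¹.
Along a PFR/batch, dC_C/dC_A = −r_C/(r_B+r_C) = −k₂/(k₂+k₁·C_A).
Integrating from C_{A0} to C_A: C_C = (2.08/2.70)·ln[(2.08+2.70·6.56)/(2.08+2.70·3.52)] = 0.7704·ln(19.79/11.59) = 0.4122 mol·L⁻¹.
Then C_B = (C_{A0}−C_A) − C_C = 3.037 − 0.4122 = 2.625 mol·L⁻¹.
Y_B = C_B/C_{A0} = 2.625/6.56 = 0.400.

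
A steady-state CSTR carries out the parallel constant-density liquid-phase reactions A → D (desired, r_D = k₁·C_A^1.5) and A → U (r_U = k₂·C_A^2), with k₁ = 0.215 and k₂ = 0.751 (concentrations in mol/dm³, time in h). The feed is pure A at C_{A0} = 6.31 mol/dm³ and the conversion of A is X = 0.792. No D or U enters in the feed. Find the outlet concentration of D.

Exit C_A = C_{A0}(1−X) = 6.31×0.208 = 1.312 mol/dm³.
A CSTR operates uniformly at the exit composition, giving r_D = 0.3233 and r_U = 1.294 (each k·C_A^n at C_A = 1.312).
Fraction of consumed A going to D: r_D/(r_D+r_U) = 0.1999.
C_D = 0.1999·C_{A0}·X = 0.1999×6.31×0.792 = 0.999 mol/dm³.

0.999 mol/dm³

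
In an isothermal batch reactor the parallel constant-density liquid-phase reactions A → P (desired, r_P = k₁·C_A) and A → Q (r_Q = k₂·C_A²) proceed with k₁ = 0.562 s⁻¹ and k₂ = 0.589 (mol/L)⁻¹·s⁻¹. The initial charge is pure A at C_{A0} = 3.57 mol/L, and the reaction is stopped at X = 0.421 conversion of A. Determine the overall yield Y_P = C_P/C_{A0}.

C_A = C_{A0}(1−X) = 2.067 mol/L.
Along a PFR/batch, dC_P/dC_A = −r_P/(r_P+r_Q) = −k₁/(k₁+k₂·C_A).
Integrating from C_{A0} to C_A: C_P = (0.562/0.589)·ln[(0.562+0.589·3.57)/(0.562+0.589·2.07)] = 0.9542·ln(2.665/1.779) = 0.3853 mol/L.
Y_P = C_P/C_{A0} = 0.3853/3.57 = 0.108.

0.108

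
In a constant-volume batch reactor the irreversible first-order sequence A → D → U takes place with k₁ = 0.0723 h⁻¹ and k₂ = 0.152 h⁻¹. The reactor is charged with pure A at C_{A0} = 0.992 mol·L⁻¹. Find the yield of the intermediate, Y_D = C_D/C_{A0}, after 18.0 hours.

For first-order series with pure A initially, C_D(t) = k₁C_{A0}/(k₂−k₁)·(e^(−k₁t) − e^(−k₂t)).
e^(−k₁t) = e^(−0.0723×18.0) = e^(−1.301) = 0.2722; e^(−k₂t) = e^(−2.736) = 0.06483.
C_D = 0.0723×0.992/(0.152−0.0723) × (0.2722−0.06483) = 0.8999×0.2073 = 0.1866 mol·L⁻¹.
Y_D = C_D/C_{A0} = 0.1866/0.992 = 0.188.

0.188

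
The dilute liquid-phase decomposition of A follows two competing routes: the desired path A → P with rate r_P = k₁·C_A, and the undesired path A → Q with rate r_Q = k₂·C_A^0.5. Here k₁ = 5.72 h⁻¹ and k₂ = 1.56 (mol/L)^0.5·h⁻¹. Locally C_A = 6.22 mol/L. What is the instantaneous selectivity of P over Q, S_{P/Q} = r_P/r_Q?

9.14

S_{P/Q} = r_P/r_Q = (k₁·C_A)/(k₂·C_A^0.5) = (k₁/k₂)·C_A^0.5.
= (5.72×6.220) / (1.56×6.220^0.5) = 35.58/3.891 = 9.14.
Since the desired path is higher order in A, keeping C_A high (PFR or concentrated feed) favours P.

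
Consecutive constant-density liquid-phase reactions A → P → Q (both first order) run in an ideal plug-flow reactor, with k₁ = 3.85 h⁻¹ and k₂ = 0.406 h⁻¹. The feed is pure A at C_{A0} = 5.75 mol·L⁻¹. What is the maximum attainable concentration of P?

4.41 mol·L⁻¹

For a first-order series the maximum intermediate yield is C_{P,max}/C_{A0} = (k₁/k₂)^[k₂/(k₂−k₁)].
= (3.85/0.406)^(0.406/(0.406−3.85)) = (9.483)^(-0.1179) = 0.7671.
C_{P,max} = 0.7671×5.75 = 4.41 mol·L⁻¹.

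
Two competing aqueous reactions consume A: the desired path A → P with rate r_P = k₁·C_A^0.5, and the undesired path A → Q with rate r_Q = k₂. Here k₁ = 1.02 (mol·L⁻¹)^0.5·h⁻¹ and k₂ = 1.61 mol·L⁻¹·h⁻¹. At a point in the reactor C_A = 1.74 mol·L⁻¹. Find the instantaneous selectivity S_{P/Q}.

S_{P/Q} = r_P/r_Q = (k₁·C_A^0.5)/(k₂) = (k₁/k₂)·C_A^0.5.
= (1.02×1.740^0.5) / (1.61) = 1.345/1.610 = 0.836.

0.836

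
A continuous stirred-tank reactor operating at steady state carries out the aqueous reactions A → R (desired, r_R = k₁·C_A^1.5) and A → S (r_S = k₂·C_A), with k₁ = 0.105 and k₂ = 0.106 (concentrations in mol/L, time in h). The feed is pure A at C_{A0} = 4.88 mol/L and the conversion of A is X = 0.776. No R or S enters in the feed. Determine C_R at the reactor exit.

1.93 mol/L

Exit C_A = C_{A0}(1−X) = 4.88×0.224 = 1.093 mol/L.
In a CSTR the entire volume is at exit conditions, so r_R = 0.105×1.093^1.5 = 0.1200 and r_S = 0.106×1.093 = 0.1159.
Fraction of consumed A going to R: r_R/(r_R+r_S) = 0.5088.
C_R = 0.5088·C_{A0}·X = 0.5088×4.88×0.776 = 1.93 mol/L.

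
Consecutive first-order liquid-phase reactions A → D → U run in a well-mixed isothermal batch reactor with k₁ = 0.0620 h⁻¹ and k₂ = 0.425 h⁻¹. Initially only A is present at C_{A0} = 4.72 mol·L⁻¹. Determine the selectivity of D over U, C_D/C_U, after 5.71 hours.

The intermediate concentration in a first-order A→B→C sequence is C_D = k₁C_{A0}(e^(−k₁t) − e^(−k₂t))/(k₂−k₁).
e^(−k₁t) = e^(−0.0620×5.71) = e^(−0.3540) = 0.7019; e^(−k₂t) = e^(−2.427) = 0.08832.
C_D = 0.0620×4.72/(0.425−0.0620) × (0.7019−0.08832) = 0.8062×0.6135 = 0.4946 mol·L⁻¹.
C_A = C_{A0}e^(−k₁t) = 3.313 mol·L⁻¹, so C_U = C_{A0}−C_A−C_D = 0.9126 mol·L⁻¹; C_D/C_U = 0.542.

0.542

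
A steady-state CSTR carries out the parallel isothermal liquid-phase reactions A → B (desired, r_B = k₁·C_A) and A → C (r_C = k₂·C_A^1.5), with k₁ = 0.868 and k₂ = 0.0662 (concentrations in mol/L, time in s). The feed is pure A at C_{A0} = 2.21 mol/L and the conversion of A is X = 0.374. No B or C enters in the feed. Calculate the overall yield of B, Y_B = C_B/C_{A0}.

Exit C_A = C_{A0}(1−X) = 2.21×0.626 = 1.383 mol/L.
A CSTR operates uniformly at the exit composition, giving r_B = 1.201 and r_C = 0.1077 (each k·C_A^n at C_A = 1.383).
Fraction of consumed A going to B: r_B/(r_B+r_C) = 0.9177.
C_B = 0.9177·C_{A0}·X = 0.9177×2.21×0.374 = 0.758 mol/L; Y_B = C_B/C_{A0} = 0.343.

0.343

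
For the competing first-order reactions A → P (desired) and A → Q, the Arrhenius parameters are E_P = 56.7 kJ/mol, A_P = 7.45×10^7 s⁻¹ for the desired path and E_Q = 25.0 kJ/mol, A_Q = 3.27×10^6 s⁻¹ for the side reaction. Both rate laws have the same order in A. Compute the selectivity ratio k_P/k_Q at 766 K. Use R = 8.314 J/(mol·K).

Since both paths have the same order in A, the concentration cancels and S_{P/Q} = k_P/k_Q = (A_P/A_Q)·exp[(E_Q−E_P)/(RT)].
(E_Q−E_P)/(RT) = (25.0−56.7)×10³/(8.314×766) = -31700/6369 = -4.978.
k_P/k_Q = (7.45×10^7/3.27×10^6)·exp(-4.978) = 22.78 × 0.006891 = 0.157.

0.157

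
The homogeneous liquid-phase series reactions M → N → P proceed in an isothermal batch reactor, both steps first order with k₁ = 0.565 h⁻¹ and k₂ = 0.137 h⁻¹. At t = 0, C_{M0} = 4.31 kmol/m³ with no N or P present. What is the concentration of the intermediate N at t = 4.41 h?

2.64 kmol/m³

For first-order series with pure M initially, C_N(t) = k₁C_{M0}/(k₂−k₁)·(e^(−k₁t) − e^(−k₂t)).
e^(−k₁t) = e^(−0.565×4.41) = e^(−2.492) = 0.08277; e^(−k₂t) = e^(−0.6042) = 0.5465.
C_N = 0.565×4.31/(0.137−0.565) × (0.08277−0.5465) = (-5.690)×(-0.4638) = 2.639 kmol/m³.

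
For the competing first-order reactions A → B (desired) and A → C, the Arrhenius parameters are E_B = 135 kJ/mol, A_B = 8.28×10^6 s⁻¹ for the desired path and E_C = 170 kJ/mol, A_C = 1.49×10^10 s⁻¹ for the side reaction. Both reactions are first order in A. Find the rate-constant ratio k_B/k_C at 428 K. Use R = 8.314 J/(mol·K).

10.4

k_B/k_C = (A_B/A_C)·exp[−(E_B−E_C)/(RT)] = (A_B/A_C)·exp[(E_C−E_B)/(RT)].
(E_C−E_B)/(RT) = (170−135)×10³/(8.314×428) = 35000/3558 = 9.836.
k_B/k_C = (8.28×10^6/1.49×10^10)·exp(9.836) = 5.557×10^-4 × 18693 = 10.4.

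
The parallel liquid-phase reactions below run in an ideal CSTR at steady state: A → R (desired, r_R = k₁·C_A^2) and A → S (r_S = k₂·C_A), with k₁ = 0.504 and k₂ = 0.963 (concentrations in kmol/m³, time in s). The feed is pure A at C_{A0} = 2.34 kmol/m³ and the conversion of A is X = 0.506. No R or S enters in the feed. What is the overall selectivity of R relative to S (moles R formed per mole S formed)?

0.605

Exit C_A = C_{A0}(1−X) = 2.34×0.494 = 1.156 kmol/m³.
A CSTR operates uniformly at the exit composition, giving r_R = 0.6735 and r_S = 1.113 (each k·C_A^n at C_A = 1.156).
Overall selectivity = C_R/C_S = r_Rτ/(r_Sτ) = r_R/r_S = 0.605.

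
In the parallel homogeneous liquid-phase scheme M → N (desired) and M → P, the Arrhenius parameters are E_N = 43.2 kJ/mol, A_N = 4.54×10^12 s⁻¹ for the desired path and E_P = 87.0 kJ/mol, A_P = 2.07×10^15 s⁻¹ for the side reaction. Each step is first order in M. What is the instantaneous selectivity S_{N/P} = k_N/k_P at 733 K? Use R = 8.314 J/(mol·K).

2.90

k_N/k_P = (A_N/A_P)·exp[−(E_N−E_P)/(RT)] = (A_N/A_P)·exp[(E_P−E_N)/(RT)].
(E_P−E_N)/(RT) = (87.0−43.2)×10³/(8.314×733) = 43800/6094 = 7.187.
k_N/k_P = (4.54×10^12/2.07×10^15)·exp(7.187) = 0.002193 × 1322 = 2.90.
Since E_N < E_P, lowering the temperature improves selectivity toward N.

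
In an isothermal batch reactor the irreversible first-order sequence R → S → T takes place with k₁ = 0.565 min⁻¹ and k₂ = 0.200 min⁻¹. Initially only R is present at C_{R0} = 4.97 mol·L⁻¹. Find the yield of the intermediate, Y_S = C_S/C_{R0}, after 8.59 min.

Solving the coupled first-order balances gives C_S(t) = [k₁/(k₂−k₁)]·C_{R0}·(e^(−k₁t) − e^(−k₂t)).
e^(−k₁t) = e^(−0.565×8.59) = e^(−4.853) = 0.007802; e^(−k₂t) = e^(−1.718) = 0.1794.
C_S = 0.565×4.97/(0.200−0.565) × (0.007802−0.1794) = (-7.693)×(-0.1716) = 1.320 mol·L⁻¹.
Y_S = C_S/C_{R0} = 1.320/4.97 = 0.266.

0.266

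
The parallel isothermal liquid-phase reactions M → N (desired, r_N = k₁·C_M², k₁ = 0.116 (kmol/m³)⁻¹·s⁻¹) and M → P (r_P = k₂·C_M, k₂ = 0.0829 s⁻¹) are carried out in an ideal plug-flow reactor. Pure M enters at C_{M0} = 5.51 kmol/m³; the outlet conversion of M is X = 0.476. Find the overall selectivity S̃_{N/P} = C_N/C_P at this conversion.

C_M = C_{M0}(1−X) = 2.887 kmol/m³.
Along a PFR/batch, dC_P/dC_M = −r_P/(r_N+r_P) = −k₂/(k₂+k₁·C_M).
Integrating from C_{M0} to C_M: C_P = (0.0829/0.116)·ln[(0.0829+0.116·5.51)/(0.0829+0.116·2.89)] = 0.7147·ln(0.7221/0.4178) = 0.3910 kmol/m³.
Then C_N = (C_{M0}−C_M) − C_P = 2.623 − 0.3910 = 2.232 kmol/m³.
S̃_{N/P} = C_N/C_P = 2.232/0.3910 = 5.71.

5.71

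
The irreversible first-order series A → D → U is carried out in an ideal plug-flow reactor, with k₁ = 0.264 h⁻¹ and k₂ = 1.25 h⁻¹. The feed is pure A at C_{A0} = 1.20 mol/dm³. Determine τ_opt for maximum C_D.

For first-order series the maximum of C_D occurs at τ_opt = ln(k₂/k₁)/(k₂−k₁).
= ln(1.25/0.264)/(1.25−0.264) = ln(4.735)/0.9860 = 1.555/0.9860 = 1.58 h.

1.58 h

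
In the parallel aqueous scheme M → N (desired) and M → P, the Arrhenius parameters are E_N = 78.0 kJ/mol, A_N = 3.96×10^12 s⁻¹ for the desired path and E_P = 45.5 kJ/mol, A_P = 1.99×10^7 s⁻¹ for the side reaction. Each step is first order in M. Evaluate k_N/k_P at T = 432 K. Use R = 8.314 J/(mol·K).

23.4

Since both paths have the same order in M, the concentration cancels and S_{N/P} = k_N/k_P = (A_N/A_P)·exp[(E_P−E_N)/(RT)].
(E_P−E_N)/(RT) = (45.5−78.0)×10³/(8.314×432) = -32500/3592 = -9.049.
k_N/k_P = (3.96×10^12/1.99×10^7)·exp(-9.049) = 1.990×10^5 × 1.175×10^-4 = 23.4.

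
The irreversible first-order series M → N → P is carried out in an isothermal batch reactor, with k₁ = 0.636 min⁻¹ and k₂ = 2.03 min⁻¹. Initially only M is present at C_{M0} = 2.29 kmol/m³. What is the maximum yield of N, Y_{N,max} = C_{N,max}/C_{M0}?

0.185

Evaluating C_N at t_opt = ln(k₂/k₁)/(k₂−k₁) gives C_{N,max}/C_{M0} = (k₁/k₂)^[k₂/(k₂−k₁)].
= (0.636/2.03)^(2.03/(2.03−0.636)) = (0.3133)^(1.456) = 0.1845.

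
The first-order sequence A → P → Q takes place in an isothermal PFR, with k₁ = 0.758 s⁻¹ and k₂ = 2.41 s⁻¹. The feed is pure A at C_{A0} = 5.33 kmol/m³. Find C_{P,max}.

At the optimum, C_{P,max}/C_{A0} = (k₁/k₂)^[k₂/(k₂−k₁)].
= (0.758/2.41)^(2.41/(2.41−0.758)) = (0.3145)^(1.459) = 0.1850.
C_{P,max} = 0.1850×5.33 = 0.986 kmol/m³.

0.986 kmol/m³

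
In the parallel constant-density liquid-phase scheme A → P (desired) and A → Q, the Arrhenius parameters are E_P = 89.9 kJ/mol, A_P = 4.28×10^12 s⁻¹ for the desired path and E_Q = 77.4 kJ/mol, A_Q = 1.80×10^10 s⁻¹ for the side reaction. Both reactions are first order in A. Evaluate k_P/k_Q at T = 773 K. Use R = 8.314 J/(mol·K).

34.0

With equal orders, S_{P/Q} = k_P/k_Q = (A_P/A_Q)·exp[(E_Q−E_P)/(RT)].
(E_Q−E_P)/(RT) = (77.4−89.9)×10³/(8.314×773) = -12500/6427 = -1.945.
k_P/k_Q = (4.28×10^12/1.80×10^10)·exp(-1.945) = 237.8 × 0.1430 = 34.0.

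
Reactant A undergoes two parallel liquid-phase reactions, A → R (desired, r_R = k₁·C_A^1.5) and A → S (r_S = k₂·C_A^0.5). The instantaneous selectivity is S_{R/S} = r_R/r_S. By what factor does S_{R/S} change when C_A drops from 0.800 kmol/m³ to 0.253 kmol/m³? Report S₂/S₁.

S_{R/S} = (k₁/k₂)·C_A, so S₂/S₁ = (C_{A,2}/C_{A,1}).
= 0.253/0.800 = 0.316.

0.316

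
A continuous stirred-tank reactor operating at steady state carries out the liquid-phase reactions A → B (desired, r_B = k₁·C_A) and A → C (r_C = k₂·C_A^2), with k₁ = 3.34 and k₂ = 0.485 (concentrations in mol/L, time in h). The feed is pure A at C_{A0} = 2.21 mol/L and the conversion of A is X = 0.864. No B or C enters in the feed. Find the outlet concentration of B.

1.83 mol/L

Exit C_A = C_{A0}(1−X) = 2.21×0.136 = 0.3006 mol/L.
Rates in a CSTR are evaluated at the outlet concentration: r_B = 3.34×0.3006 = 1.004, r_C = 0.485×0.3006^2 = 0.04381.
Fraction of consumed A going to B: r_B/(r_B+r_C) = 0.9582.
C_B = 0.9582·C_{A0}·X = 0.9582×2.21×0.864 = 1.83 mol/L.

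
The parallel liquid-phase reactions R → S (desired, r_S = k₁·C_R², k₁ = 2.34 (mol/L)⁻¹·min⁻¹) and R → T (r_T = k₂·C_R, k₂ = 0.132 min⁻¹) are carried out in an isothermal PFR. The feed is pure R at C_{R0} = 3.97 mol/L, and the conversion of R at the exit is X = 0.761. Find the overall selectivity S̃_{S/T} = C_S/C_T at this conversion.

C_R = C_{R0}(1−X) = 0.9488 mol/L.
Along a PFR/batch, dC_T/dC_R = −r_T/(r_S+r_T) = −k₂/(k₂+k₁·C_R).
Integrating from C_{R0} to C_R: C_T = (0.132/2.34)·ln[(0.132+2.34·3.97)/(0.132+2.34·0.949)] = 0.05641·ln(9.422/2.352) = 0.07828 mol/L.
Then C_S = (C_{R0}−C_R) − C_T = 3.021 − 0.07828 = 2.943 mol/L.
S̃_{S/T} = C_S/C_T = 2.943/0.07828 = 37.6.

37.6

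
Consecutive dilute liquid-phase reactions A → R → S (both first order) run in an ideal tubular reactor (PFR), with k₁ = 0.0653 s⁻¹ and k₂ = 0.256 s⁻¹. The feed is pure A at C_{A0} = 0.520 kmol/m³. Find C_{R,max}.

0.0831 kmol/m³

At the optimum, C_{R,max}/C_{A0} = (k₁/k₂)^[k₂/(k₂−k₁)].
= (0.0653/0.256)^(0.256/(0.256−0.0653)) = (0.2551)^(1.342) = 0.1598.
C_{R,max} = 0.1598×0.520 = 0.0831 kmol/m³.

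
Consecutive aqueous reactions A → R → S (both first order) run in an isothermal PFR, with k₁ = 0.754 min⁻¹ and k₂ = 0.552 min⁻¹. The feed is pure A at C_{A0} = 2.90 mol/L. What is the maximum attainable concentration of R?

1.24 mol/L

Evaluating C_R at τ_opt = ln(k₂/k₁)/(k₂−k₁) gives C_{R,max}/C_{A0} = (k₁/k₂)^[k₂/(k₂−k₁)].
= (0.754/0.552)^(0.552/(0.552−0.754)) = (1.366)^(-2.733) = 0.4265.
C_{R,max} = 0.4265×2.90 = 1.24 mol/L.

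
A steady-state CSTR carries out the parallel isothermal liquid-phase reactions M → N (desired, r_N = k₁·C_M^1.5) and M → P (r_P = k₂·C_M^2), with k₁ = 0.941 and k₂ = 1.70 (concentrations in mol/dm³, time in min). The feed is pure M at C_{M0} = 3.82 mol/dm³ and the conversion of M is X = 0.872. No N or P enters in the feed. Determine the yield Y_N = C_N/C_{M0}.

Exit C_M = C_{M0}(1−X) = 3.82×0.128 = 0.4890 mol/dm³.
In a CSTR the entire volume is at exit conditions, so r_N = 0.941×0.4890^1.5 = 0.3217 and r_P = 1.70×0.4890^2 = 0.4064.
Fraction of consumed M going to N: r_N/(r_N+r_P) = 0.4418.
C_N = 0.4418·C_{M0}·X = 0.4418×3.82×0.872 = 1.47 mol/dm³; Y_N = C_N/C_{M0} = 0.385.

0.385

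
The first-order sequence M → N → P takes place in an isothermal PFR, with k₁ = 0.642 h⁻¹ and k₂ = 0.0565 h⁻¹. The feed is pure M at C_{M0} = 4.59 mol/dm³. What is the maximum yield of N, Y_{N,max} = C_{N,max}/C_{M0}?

For a first-order series the maximum intermediate yield is C_{N,max}/C_{M0} = (k₁/k₂)^[k₂/(k₂−k₁)].
= (0.642/0.0565)^(0.0565/(0.0565−0.642)) = (11.36)^(-0.09650) = 0.7909.

0.791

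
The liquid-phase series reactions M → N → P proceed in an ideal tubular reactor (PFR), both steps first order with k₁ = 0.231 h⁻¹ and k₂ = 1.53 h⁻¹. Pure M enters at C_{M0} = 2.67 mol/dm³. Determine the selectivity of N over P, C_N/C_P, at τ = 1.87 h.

The intermediate concentration in a first-order A→B→C sequence is C_N = k₁C_{M0}(e^(−k₁τ) − e^(−k₂τ))/(k₂−k₁).
e^(−k₁τ) = e^(−0.231×1.87) = e^(−0.4320) = 0.6492; e^(−k₂τ) = e^(−2.861) = 0.05721.
C_N = 0.231×2.67/(1.53−0.231) × (0.6492−0.05721) = 0.4748×0.5920 = 0.2811 mol/dm³.
C_M = C_{M0}e^(−k₁τ) = 1.733 mol/dm³, so C_P = C_{M0}−C_M−C_N = 0.6555 mol/dm³; C_N/C_P = 0.429.

0.429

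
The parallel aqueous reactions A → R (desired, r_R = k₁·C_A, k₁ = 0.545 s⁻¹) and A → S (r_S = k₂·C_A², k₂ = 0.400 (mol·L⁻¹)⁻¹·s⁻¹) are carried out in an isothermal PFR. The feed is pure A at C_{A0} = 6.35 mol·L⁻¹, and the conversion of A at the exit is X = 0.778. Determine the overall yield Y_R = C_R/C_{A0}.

C_A = C_{A0}(1−X) = 1.410 mol·L⁻¹.
Along a PFR/batch, dC_R/dC_A = −r_R/(r_R+r_S) = −k₁/(k₁+k₂·C_A).
Integrating from C_{A0} to C_A: C_R = (0.545/0.400)·ln[(0.545+0.400·6.35)/(0.545+0.400·1.41)] = 1.363·ln(3.085/1.109) = 1.394 mol·L⁻¹.
Y_R = C_R/C_{A0} = 1.394/6.35 = 0.220.

0.220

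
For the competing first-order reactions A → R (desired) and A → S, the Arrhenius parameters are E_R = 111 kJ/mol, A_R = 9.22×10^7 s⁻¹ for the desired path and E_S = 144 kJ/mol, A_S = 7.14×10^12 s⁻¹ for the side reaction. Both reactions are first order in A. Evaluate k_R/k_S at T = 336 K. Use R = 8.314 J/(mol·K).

1.74

With equal orders, S_{R/S} = k_R/k_S = (A_R/A_S)·exp[(E_S−E_R)/(RT)].
(E_S−E_R)/(RT) = (144−111)×10³/(8.314×336) = 33000/2794 = 11.81.
k_R/k_S = (9.22×10^7/7.14×10^12)·exp(11.81) = 1.291×10^-5 × 1.350×10^5 = 1.74.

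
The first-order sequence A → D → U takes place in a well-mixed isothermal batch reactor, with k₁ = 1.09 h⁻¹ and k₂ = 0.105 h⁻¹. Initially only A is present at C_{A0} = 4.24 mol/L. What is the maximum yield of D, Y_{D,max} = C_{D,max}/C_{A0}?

Evaluating C_D at t_opt = ln(k₂/k₁)/(k₂−k₁) gives C_{D,max}/C_{A0} = (k₁/k₂)^[k₂/(k₂−k₁)].
= (1.09/0.105)^(0.105/(0.105−1.09)) = (10.38)^(-0.1066) = 0.7792.

0.779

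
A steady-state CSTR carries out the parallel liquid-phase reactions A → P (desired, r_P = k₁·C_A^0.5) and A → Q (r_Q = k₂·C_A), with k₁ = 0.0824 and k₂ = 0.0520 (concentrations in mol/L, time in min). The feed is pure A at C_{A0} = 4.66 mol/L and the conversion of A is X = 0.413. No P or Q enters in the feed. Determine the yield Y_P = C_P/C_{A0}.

Exit C_A = C_{A0}(1−X) = 4.66×0.587 = 2.735 mol/L.
Rates in a CSTR are evaluated at the outlet concentration: r_P = 0.0824×2.735^0.5 = 0.1363, r_Q = 0.0520×2.735 = 0.1422.
Fraction of consumed A going to P: r_P/(r_P+r_Q) = 0.4893.
C_P = 0.4893·C_{A0}·X = 0.4893×4.66×0.413 = 0.942 mol/L; Y_P = C_P/C_{A0} = 0.202.

0.202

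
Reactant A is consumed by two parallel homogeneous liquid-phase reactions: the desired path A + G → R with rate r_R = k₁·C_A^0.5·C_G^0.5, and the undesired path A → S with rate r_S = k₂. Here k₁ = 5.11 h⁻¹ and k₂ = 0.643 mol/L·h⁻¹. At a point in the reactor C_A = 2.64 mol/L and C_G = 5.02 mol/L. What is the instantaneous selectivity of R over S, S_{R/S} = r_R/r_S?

S_{R/S} = r_R/r_S = (k₁·C_A^0.5·C_G^0.5)/(k₂) = (k₁/k₂)·C_A^0.5·C_G^0.5.
= (5.11×2.640^0.5×5.020^0.5) / (0.643) = 18.60/0.6430 = 28.9.

28.9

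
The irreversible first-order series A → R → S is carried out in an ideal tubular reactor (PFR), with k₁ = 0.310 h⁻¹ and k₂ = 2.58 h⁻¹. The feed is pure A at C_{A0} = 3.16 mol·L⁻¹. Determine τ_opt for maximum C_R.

0.933 h

Setting dC_R/dτ = 0 gives τ_opt = ln(k₂/k₁)/(k₂−k₁).
= ln(2.58/0.310)/(2.58−0.310) = ln(8.323)/2.270 = 2.119/2.270 = 0.933 h.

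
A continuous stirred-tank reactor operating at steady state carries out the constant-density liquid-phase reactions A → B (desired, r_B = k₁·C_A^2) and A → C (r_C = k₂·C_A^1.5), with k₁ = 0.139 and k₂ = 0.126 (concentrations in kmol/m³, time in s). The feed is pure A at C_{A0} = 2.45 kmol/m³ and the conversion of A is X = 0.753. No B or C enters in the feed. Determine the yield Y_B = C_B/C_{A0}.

Exit C_A = C_{A0}(1−X) = 2.45×0.247 = 0.6052 kmol/m³.
A CSTR operates uniformly at the exit composition, giving r_B = 0.05090 and r_C = 0.05932 (each k·C_A^n at C_A = 0.6052).
Fraction of consumed A going to B: r_B/(r_B+r_C) = 0.4618.
C_B = 0.4618·C_{A0}·X = 0.4618×2.45×0.753 = 0.852 kmol/m³; Y_B = C_B/C_{A0} = 0.348.

0.348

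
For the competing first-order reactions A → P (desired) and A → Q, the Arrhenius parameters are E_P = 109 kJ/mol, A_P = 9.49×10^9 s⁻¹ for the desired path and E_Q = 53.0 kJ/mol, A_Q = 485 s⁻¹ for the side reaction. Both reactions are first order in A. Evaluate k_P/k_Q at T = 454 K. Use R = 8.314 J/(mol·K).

k_P/k_Q = (A_P/A_Q)·exp[−(E_P−E_Q)/(RT)] = (A_P/A_Q)·exp[(E_Q−E_P)/(RT)].
(E_Q−E_P)/(RT) = (53.0−109)×10³/(8.314×454) = -56000/3775 = -14.84.
k_P/k_Q = (9.49×10^9/485)·exp(-14.84) = 1.957×10^7 × 3.604×10^-7 = 7.05.
Since E_P > E_Q, raising the temperature improves selectivity toward P.

7.05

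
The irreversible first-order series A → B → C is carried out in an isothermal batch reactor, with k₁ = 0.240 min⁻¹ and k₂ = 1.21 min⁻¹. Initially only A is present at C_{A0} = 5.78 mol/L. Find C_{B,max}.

At the optimum, C_{B,max}/C_{A0} = (k₁/k₂)^[k₂/(k₂−k₁)].
= (0.240/1.21)^(1.21/(1.21−0.240)) = (0.1983)^(1.247) = 0.1329.
C_{B,max} = 0.1329×5.78 = 0.768 mol/L.

0.768 mol/L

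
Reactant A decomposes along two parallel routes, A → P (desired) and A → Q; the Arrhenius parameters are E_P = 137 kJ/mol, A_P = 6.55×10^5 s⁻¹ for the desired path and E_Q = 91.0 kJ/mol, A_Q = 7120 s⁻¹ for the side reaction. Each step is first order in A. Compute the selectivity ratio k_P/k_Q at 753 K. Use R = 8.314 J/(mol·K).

Since both paths have the same order in A, the concentration cancels and S_{P/Q} = k_P/k_Q = (A_P/A_Q)·exp[(E_Q−E_P)/(RT)].
(E_Q−E_P)/(RT) = (91.0−137)×10³/(8.314×753) = -46000/6260 = -7.348.
k_P/k_Q = (6.55×10^5/7120)·exp(-7.348) = 91.99 × 6.441×10^-4 = 0.0592.

0.0592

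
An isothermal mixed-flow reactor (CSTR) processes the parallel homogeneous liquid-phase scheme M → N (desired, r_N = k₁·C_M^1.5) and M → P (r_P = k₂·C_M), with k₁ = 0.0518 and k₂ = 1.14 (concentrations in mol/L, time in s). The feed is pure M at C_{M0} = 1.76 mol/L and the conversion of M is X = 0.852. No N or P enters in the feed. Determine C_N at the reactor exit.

Exit C_M = C_{M0}(1−X) = 1.76×0.148 = 0.2605 mol/L.
In a CSTR the entire volume is at exit conditions, so r_N = 0.0518×0.2605^1.5 = 0.006886 and r_P = 1.14×0.2605 = 0.2969.
Fraction of consumed M going to N: r_N/(r_N+r_P) = 0.02266.
C_N = 0.02266·C_{M0}·X = 0.02266×1.76×0.852 = 0.0340 mol/L.

0.0340 mol/L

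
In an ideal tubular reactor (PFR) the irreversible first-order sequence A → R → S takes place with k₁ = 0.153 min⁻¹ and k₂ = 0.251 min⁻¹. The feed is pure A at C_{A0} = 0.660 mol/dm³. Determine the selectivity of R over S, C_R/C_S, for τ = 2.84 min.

Solving the coupled first-order balances gives C_R(τ) = [k₁/(k₂−k₁)]·C_{A0}·(e^(−k₁τ) − e^(−k₂τ)).
e^(−k₁τ) = e^(−0.153×2.84) = e^(−0.4345) = 0.6476; e^(−k₂τ) = e^(−0.7128) = 0.4902.
C_R = 0.153×0.660/(0.251−0.153) × (0.6476−0.4902) = 1.030×0.1573 = 0.1621 mol/dm³.
C_A = C_{A0}e^(−k₁τ) = 0.4274 mol/dm³, so C_S = C_{A0}−C_A−C_R = 0.07049 mol/dm³; C_R/C_S = 2.30.

2.30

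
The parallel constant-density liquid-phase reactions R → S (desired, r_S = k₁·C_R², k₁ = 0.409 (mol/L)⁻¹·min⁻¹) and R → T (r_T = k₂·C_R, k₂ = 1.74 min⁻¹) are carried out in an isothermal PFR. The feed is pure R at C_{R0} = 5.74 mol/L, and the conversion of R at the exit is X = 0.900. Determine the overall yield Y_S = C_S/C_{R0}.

C_R = C_{R0}(1−X) = 0.5740 mol/L.
Along a PFR/batch, dC_T/dC_R = −r_T/(r_S+r_T) = −k₂/(k₂+k₁·C_R).
Integrating from C_{R0} to C_R: C_T = (1.74/0.409)·ln[(1.74+0.409·5.74)/(1.74+0.409·0.574)] = 4.254·ln(4.088/1.975) = 3.095 mol/L.
Then C_S = (C_{R0}−C_R) − C_T = 5.166 − 3.095 = 2.071 mol/L.
Y_S = C_S/C_{R0} = 2.071/5.74 = 0.361.

0.361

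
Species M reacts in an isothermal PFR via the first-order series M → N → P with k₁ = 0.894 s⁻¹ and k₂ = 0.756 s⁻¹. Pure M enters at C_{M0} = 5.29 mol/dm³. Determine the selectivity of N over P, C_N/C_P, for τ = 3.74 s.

0.191

For first-order series with pure M initially, C_N(τ) = k₁C_{M0}/(k₂−k₁)·(e^(−k₁τ) − e^(−k₂τ)).
e^(−k₁τ) = e^(−0.894×3.74) = e^(−3.344) = 0.03531; e^(−k₂τ) = e^(−2.827) = 0.05916.
C_N = 0.894×5.29/(0.756−0.894) × (0.03531−0.05916) = (-34.27)×(-0.02385) = 0.8174 mol/dm³.
C_M = C_{M0}e^(−k₁τ) = 0.1868 mol/dm³, so C_P = C_{M0}−C_M−C_N = 4.286 mol/dm³; C_N/C_P = 0.191.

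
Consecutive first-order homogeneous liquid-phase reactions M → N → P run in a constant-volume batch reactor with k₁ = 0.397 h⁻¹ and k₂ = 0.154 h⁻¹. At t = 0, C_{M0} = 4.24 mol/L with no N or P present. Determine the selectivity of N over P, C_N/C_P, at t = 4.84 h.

Solving the coupled first-order balances gives C_N(t) = [k₁/(k₂−k₁)]·C_{M0}·(e^(−k₁t) − e^(−k₂t)).
e^(−k₁t) = e^(−0.397×4.84) = e^(−1.921) = 0.1464; e^(−k₂t) = e^(−0.7454) = 0.4746.
C_N = 0.397×4.24/(0.154−0.397) × (0.1464−0.4746) = (-6.927)×(-0.3282) = 2.273 mol/L.
C_M = C_{M0}e^(−k₁t) = 0.6207 mol/L, so C_P = C_{M0}−C_M−C_N = 1.346 mol/L; C_N/C_P = 1.69.

1.69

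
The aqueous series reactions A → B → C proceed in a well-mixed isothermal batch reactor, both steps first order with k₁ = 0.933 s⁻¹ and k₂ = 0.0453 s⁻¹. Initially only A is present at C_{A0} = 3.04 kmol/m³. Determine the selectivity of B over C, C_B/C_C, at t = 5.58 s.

For first-order series with pure A initially, C_B(t) = k₁C_{A0}/(k₂−k₁)·(e^(−k₁t) − e^(−k₂t)).
e^(−k₁t) = e^(−0.933×5.58) = e^(−5.206) = 0.005483; e^(−k₂t) = e^(−0.2528) = 0.7766.
C_B = 0.933×3.04/(0.0453−0.933) × (0.005483−0.7766) = (-3.195)×(-0.7712) = 2.464 kmol/m³.
C_A = C_{A0}e^(−k₁t) = 0.01667 kmol/m³, so C_C = C_{A0}−C_A−C_B = 0.5594 kmol/m³; C_B/C_C = 4.40.

4.40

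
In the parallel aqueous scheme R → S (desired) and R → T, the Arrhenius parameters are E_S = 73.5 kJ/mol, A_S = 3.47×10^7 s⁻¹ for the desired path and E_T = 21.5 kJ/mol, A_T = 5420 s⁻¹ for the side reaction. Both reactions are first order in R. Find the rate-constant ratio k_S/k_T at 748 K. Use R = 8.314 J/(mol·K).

1.50

With equal orders, S_{S/T} = k_S/k_T = (A_S/A_T)·exp[(E_T−E_S)/(RT)].
(E_T−E_S)/(RT) = (21.5−73.5)×10³/(8.314×748) = -52000/6219 = -8.362.
k_S/k_T = (3.47×10^7/5420)·exp(-8.362) = 6402 × 2.337×10^-4 = 1.50.
Since E_S > E_T, raising the temperature improves selectivity toward S.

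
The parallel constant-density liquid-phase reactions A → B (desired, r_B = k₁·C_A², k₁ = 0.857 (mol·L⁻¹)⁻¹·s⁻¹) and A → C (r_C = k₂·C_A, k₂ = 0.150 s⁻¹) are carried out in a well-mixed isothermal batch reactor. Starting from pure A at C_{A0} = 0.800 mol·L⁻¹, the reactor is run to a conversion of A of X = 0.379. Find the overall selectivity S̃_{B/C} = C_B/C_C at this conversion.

C_A = C_{A0}(1−X) = 0.4968 mol·L⁻¹.
Along a PFR/batch, dC_C/dC_A = −r_C/(r_B+r_C) = −k₂/(k₂+k₁·C_A).
Integrating from C_{A0} to C_A: C_C = (0.150/0.857)·ln[(0.150+0.857·0.800)/(0.150+0.857·0.497)] = 0.1750·ln(0.8356/0.5758) = 0.06519 mol·L⁻¹.
Then C_B = (C_{A0}−C_A) − C_C = 0.3032 − 0.06519 = 0.2380 mol·L⁻¹.
S̃_{B/C} = C_B/C_C = 0.2380/0.06519 = 3.65.

3.65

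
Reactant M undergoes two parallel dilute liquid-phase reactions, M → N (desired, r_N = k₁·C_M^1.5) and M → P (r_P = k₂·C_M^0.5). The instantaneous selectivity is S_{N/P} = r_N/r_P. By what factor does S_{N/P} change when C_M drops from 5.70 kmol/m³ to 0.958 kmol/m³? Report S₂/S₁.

0.168

S_{N/P} = (k₁/k₂)·C_M, so S₂/S₁ = (C_{M,2}/C_{M,1}).
= 0.958/5.70 = 0.168.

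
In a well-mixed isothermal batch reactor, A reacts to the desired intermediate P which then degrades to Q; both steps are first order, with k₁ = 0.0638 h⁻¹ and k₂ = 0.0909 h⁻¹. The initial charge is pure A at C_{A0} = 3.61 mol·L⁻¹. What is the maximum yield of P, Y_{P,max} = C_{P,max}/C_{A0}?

Evaluating C_P at t_opt = ln(k₂/k₁)/(k₂−k₁) gives C_{P,max}/C_{A0} = (k₁/k₂)^[k₂/(k₂−k₁)].
= (0.0638/0.0909)^(0.0909/(0.0909−0.0638)) = (0.7019)^(3.354) = 0.3050.

0.305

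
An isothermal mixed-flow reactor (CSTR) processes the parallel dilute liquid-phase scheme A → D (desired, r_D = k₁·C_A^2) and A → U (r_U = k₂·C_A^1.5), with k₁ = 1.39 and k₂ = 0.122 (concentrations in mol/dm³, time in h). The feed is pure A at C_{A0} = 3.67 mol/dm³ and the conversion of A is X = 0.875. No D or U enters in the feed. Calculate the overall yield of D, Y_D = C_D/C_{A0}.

0.775

Exit C_A = C_{A0}(1−X) = 3.67×0.125 = 0.4587 mol/dm³.
Rates in a CSTR are evaluated at the outlet concentration: r_D = 1.39×0.4587^2 = 0.2925, r_U = 0.122×0.4587^1.5 = 0.03791.
Fraction of consumed A going to D: r_D/(r_D+r_U) = 0.8853.
C_D = 0.8853·C_{A0}·X = 0.8853×3.67×0.875 = 2.84 mol/dm³; Y_D = C_D/C_{A0} = 0.775.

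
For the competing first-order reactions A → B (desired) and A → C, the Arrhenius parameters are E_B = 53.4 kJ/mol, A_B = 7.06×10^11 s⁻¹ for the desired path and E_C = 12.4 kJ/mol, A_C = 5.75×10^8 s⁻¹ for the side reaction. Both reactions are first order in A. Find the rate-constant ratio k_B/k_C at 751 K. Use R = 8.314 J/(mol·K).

With equal orders, S_{B/C} = k_B/k_C = (A_B/A_C)·exp[(E_C−E_B)/(RT)].
(E_C−E_B)/(RT) = (12.4−53.4)×10³/(8.314×751) = -41000/6244 = -6.566.
k_B/k_C = (7.06×10^11/5.75×10^8)·exp(-6.566) = 1228 × 0.001407 = 1.73.
Since E_B > E_C, raising the temperature improves selectivity toward B.

1.73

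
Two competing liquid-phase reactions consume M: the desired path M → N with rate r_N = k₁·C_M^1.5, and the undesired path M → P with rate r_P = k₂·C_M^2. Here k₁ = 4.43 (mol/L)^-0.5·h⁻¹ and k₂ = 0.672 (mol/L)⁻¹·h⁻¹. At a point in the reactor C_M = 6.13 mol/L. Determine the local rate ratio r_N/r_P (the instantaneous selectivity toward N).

2.66

S_{N/P} = r_N/r_P = (k₁·C_M^1.5)/(k₂·C_M^2) = (k₁/k₂)·C_M^-0.5.
= (4.43×6.130^1.5) / (0.672×6.130^2) = 67.23/25.25 = 2.66.
The undesired path is higher order in M, so low C_M (CSTR or dilute feed) favours N.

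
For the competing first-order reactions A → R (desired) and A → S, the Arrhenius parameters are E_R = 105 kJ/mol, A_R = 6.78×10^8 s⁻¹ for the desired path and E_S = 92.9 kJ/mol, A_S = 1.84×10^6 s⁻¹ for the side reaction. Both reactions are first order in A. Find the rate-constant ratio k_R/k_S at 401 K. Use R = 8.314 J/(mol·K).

Since both paths have the same order in A, the concentration cancels and S_{R/S} = k_R/k_S = (A_R/A_S)·exp[(E_S−E_R)/(RT)].
(E_S−E_R)/(RT) = (92.9−105)×10³/(8.314×401) = -12100/3334 = -3.629.
k_R/k_S = (6.78×10^8/1.84×10^6)·exp(-3.629) = 368.5 × 0.02653 = 9.78.
Since E_R > E_S, raising the temperature improves selectivity toward R.

9.78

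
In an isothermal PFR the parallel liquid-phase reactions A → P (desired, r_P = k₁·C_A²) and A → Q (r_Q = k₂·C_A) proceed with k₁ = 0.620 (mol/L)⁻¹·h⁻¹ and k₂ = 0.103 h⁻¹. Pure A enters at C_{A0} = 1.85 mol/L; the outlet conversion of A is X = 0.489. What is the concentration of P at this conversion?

C_A = C_{A0}(1−X) = 0.9454 mol/L.
Along a PFR/batch, dC_Q/dC_A = −r_Q/(r_P+r_Q) = −k₂/(k₂+k₁·C_A).
Integrating from C_{A0} to C_A: C_Q = (0.103/0.620)·ln[(0.103+0.620·1.85)/(0.103+0.620·0.945)] = 0.1661·ln(1.250/0.6891) = 0.09893 mol/L.
Then C_P = (C_{A0}−C_A) − C_Q = 0.9047 − 0.09893 = 0.8057 mol/L.

0.806 mol/L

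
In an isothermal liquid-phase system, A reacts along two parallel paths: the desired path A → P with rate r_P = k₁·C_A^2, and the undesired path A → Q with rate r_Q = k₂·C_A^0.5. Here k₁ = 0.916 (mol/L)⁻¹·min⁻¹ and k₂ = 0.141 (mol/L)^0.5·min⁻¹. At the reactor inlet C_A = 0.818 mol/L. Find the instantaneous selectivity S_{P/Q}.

S_{P/Q} = r_P/r_Q = (k₁·C_A^2)/(k₂·C_A^0.5) = (k₁/k₂)·C_A^1.5.
= (0.916×0.8180^2) / (0.141×0.8180^0.5) = 0.6129/0.1275 = 4.81.

4.81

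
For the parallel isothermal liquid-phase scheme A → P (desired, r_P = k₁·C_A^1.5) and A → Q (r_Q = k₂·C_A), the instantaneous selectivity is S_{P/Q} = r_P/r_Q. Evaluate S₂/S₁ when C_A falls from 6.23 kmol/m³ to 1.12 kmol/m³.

0.424

S_{P/Q} = (k₁/k₂)·C_A^0.5, so S₂/S₁ = (C_{A,2}/C_{A,1})^0.5.
= (1.12/6.23)^0.5 = (0.1798)^0.5 = 0.424.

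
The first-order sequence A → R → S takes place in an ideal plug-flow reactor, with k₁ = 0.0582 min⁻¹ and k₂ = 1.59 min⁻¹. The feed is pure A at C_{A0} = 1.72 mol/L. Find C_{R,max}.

For a first-order series the maximum intermediate yield is C_{R,max}/C_{A0} = (k₁/k₂)^[k₂/(k₂−k₁)].
= (0.0582/1.59)^(1.59/(1.59−0.0582)) = (0.03660)^(1.038) = 0.03228.
C_{R,max} = 0.03228×1.72 = 0.0555 mol/L.

0.0555 mol/L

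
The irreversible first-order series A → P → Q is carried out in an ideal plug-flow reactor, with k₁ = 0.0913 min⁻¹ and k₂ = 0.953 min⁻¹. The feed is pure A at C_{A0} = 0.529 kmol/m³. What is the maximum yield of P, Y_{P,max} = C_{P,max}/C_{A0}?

For a first-order series the maximum intermediate yield is C_{P,max}/C_{A0} = (k₁/k₂)^[k₂/(k₂−k₁)].
= (0.0913/0.953)^(0.953/(0.953−0.0913)) = (0.09580)^(1.106) = 0.07472.

0.0747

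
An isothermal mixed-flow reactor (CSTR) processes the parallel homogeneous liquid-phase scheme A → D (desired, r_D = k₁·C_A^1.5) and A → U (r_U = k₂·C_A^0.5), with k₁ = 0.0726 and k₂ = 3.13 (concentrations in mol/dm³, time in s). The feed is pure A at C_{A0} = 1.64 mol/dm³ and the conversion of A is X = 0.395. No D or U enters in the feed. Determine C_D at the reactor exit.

0.0146 mol/dm³

Exit C_A = C_{A0}(1−X) = 1.64×0.605 = 0.9922 mol/dm³.
In a CSTR the entire volume is at exit conditions, so r_D = 0.0726×0.9922^1.5 = 0.07175 and r_U = 3.13×0.9922^0.5 = 3.118.
Fraction of consumed A going to D: r_D/(r_D+r_U) = 0.02250.
C_D = 0.02250·C_{A0}·X = 0.02250×1.64×0.395 = 0.0146 mol/dm³.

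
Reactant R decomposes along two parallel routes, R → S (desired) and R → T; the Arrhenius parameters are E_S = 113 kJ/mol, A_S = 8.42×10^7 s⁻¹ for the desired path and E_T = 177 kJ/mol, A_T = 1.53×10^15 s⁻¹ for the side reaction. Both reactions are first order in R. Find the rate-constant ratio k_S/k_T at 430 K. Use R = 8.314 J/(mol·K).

3.28

With equal orders, S_{S/T} = k_S/k_T = (A_S/A_T)·exp[(E_T−E_S)/(RT)].
(E_T−E_S)/(RT) = (177−113)×10³/(8.314×430) = 64000/3575 = 17.90.
k_S/k_T = (8.42×10^7/1.53×10^15)·exp(17.90) = 5.503×10^-8 × 5.953×10^7 = 3.28.
Since E_S < E_T, lowering the temperature improves selectivity toward S.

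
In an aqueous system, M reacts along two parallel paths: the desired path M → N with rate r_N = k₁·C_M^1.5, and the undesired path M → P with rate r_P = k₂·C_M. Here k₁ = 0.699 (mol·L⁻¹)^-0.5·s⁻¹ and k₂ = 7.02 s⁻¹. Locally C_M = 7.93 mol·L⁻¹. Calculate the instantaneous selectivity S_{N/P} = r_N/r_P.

S_{N/P} = r_N/r_P = (k₁·C_M^1.5)/(k₂·C_M) = (k₁/k₂)·C_M^0.5.
= (0.699×7.930^1.5) / (7.02×7.930) = 15.61/55.67 = 0.280.
Since the desired path is higher order in M, keeping C_M high (PFR or concentrated feed) favours N.

0.280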